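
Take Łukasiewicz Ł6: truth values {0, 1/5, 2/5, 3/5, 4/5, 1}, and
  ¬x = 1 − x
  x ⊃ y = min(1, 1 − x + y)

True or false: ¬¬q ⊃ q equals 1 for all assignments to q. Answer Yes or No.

q = 0 ↦ 1
q = 1/5 ↦ 1
q = 2/5 ↦ 1
q = 3/5 ↦ 1
q = 4/5 ↦ 1
q = 1 ↦ 1
Every assignment gives a value ≥ 1.

Yes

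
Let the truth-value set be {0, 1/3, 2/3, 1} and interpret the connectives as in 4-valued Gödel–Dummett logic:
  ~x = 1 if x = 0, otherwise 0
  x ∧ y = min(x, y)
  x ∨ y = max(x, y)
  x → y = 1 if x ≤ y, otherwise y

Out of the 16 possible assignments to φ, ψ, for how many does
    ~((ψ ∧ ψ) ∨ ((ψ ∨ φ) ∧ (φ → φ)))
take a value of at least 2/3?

φ = 0, ψ = 0 ↦ 1  ≥
φ = 0, ψ = 1/3 ↦ 0  <
φ = 0, ψ = 2/3 ↦ 0  <
φ = 0, ψ = 1 ↦ 0  <
φ = 1/3, ψ = 0 ↦ 0  <
φ = 1/3, ψ = 1/3 ↦ 0  <
φ = 1/3, ψ = 2/3 ↦ 0  <
φ = 1/3, ψ = 1 ↦ 0  <
φ = 2/3, ψ = 0 ↦ 0  <
φ = 2/3, ψ = 1/3 ↦ 0  <
φ = 2/3, ψ = 2/3 ↦ 0  <
φ = 2/3, ψ = 1 ↦ 0  <
φ = 1, ψ = 0 ↦ 0  <
φ = 1, ψ = 1/3 ↦ 0  <
φ = 1, ψ = 2/3 ↦ 0  <
φ = 1, ψ = 1 ↦ 0  <
So 1 of the 16 assignments meets the threshold.

1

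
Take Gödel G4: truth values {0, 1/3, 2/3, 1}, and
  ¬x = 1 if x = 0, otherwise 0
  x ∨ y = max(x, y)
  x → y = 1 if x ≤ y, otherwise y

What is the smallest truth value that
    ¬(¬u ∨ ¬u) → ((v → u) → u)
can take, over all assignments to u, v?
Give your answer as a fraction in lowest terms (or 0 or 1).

1/3

Take u = 1/3, v = 0:
¬u = ¬1/3 = 0
¬u = ¬1/3 = 0
¬u ∨ ¬u = 0 ∨ 0 = 0
¬(¬u ∨ ¬u) = ¬0 = 1
v → u = 0 → 1/3 = 1
(v → u) → u = 1 → 1/3 = 1/3
¬(¬u ∨ ¬u) → ((v → u) → u) = 1 → 1/3 = 1/3
No assignment yields a value below 1/3, so this is the minimum.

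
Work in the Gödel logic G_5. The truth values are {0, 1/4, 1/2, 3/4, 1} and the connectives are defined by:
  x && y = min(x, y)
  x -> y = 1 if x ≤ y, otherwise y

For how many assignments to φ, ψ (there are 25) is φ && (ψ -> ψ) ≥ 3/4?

10

value 1: 5 assignments (counts)
value 3/4: 5 assignments (counts)
value 1/2: 5 assignments
value 1/4: 5 assignments
value 0: 5 assignments
So 10 of the 25 assignments meet the threshold.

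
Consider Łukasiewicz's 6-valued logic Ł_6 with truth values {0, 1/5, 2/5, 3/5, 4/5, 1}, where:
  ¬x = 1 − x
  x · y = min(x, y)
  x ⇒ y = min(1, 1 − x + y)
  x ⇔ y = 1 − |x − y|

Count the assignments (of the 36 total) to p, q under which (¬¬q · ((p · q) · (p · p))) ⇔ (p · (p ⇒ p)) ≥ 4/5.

26

value 1: 21 assignments (counts)
value 4/5: 5 assignments (counts)
value 3/5: 4 assignments
value 2/5: 3 assignments
value 1/5: 2 assignments
value 0: 1 assignment
So 26 of the 36 assignments meet the threshold.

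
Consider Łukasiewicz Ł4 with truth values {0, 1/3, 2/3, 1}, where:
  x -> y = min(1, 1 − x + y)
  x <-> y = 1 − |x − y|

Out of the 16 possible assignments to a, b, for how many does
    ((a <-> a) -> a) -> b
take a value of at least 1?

a = 0, b = 0 ↦ 1  ≥
a = 0, b = 1/3 ↦ 1  ≥
a = 0, b = 2/3 ↦ 1  ≥
a = 0, b = 1 ↦ 1  ≥
a = 1/3, b = 0 ↦ 2/3  <
a = 1/3, b = 1/3 ↦ 1  ≥
a = 1/3, b = 2/3 ↦ 1  ≥
a = 1/3, b = 1 ↦ 1  ≥
a = 2/3, b = 0 ↦ 1/3  <
a = 2/3, b = 1/3 ↦ 2/3  <
a = 2/3, b = 2/3 ↦ 1  ≥
a = 2/3, b = 1 ↦ 1  ≥
a = 1, b = 0 ↦ 0  <
a = 1, b = 1/3 ↦ 1/3  <
a = 1, b = 2/3 ↦ 2/3  <
a = 1, b = 1 ↦ 1  ≥
So 10 of the 16 assignments meet the threshold.

10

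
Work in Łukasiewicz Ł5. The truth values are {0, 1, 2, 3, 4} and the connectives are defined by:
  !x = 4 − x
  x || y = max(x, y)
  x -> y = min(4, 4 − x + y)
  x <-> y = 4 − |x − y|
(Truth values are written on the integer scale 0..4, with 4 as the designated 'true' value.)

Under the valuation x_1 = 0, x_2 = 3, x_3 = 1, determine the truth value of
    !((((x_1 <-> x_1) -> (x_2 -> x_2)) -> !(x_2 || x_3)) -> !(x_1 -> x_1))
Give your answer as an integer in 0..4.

1

x_1 <-> x_1 = 0 <-> 0 = 4
x_2 -> x_2 = 3 -> 3 = 4
(x_1 <-> x_1) -> (x_2 -> x_2) = 4 -> 4 = 4
x_2 || x_3 = 3 || 1 = 3
!(x_2 || x_3) = !3 = 1
((x_1 <-> x_1) -> (x_2 -> x_2)) -> !(x_2 || x_3) = 4 -> 1 = 1
x_1 -> x_1 = 0 -> 0 = 4
!(x_1 -> x_1) = !4 = 0
(((x_1 <-> x_1) -> (x_2 -> x_2)) -> !(x_2 || x_3)) -> !(x_1 -> x_1) = 1 -> 0 = 3
!((((x_1 <-> x_1) -> (x_2 -> x_2)) -> !(x_2 || x_3)) -> !(x_1 -> x_1)) = !3 = 1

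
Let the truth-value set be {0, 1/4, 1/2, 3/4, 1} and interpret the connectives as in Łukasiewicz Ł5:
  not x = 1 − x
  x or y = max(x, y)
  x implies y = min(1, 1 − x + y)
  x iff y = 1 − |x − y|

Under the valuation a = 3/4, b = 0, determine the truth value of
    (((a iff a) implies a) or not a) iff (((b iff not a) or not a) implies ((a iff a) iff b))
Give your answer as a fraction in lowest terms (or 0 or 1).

1/2

a iff a = 3/4 iff 3/4 = 1
(a iff a) implies a = 1 implies 3/4 = 3/4
not a = not 3/4 = 1/4
((a iff a) implies a) or not a = 3/4 or 1/4 = 3/4
not a = not 3/4 = 1/4
b iff not a = 0 iff 1/4 = 3/4
not a = not 3/4 = 1/4
(b iff not a) or not a = 3/4 or 1/4 = 3/4
a iff a = 3/4 iff 3/4 = 1
(a iff a) iff b = 1 iff 0 = 0
((b iff not a) or not a) implies ((a iff a) iff b) = 3/4 implies 0 = 1/4
(((a iff a) implies a) or not a) iff (((b iff not a) or not a) implies ((a iff a) iff b)) = 3/4 iff 1/4 = 1/2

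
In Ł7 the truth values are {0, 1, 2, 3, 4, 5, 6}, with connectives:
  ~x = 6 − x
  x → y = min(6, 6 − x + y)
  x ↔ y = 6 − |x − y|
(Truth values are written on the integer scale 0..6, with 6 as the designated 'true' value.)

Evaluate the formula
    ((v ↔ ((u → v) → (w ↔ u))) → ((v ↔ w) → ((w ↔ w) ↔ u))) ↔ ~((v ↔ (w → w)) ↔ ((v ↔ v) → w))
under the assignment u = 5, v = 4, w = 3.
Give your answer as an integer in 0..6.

1

u → v = 5 → 4 = 5
w ↔ u = 3 ↔ 5 = 4
(u → v) → (w ↔ u) = 5 → 4 = 5
v ↔ ((u → v) → (w ↔ u)) = 4 ↔ 5 = 5
v ↔ w = 4 ↔ 3 = 5
w ↔ w = 3 ↔ 3 = 6
(w ↔ w) ↔ u = 6 ↔ 5 = 5
(v ↔ w) → ((w ↔ w) ↔ u) = 5 → 5 = 6
(v ↔ ((u → v) → (w ↔ u))) → ((v ↔ w) → ((w ↔ w) ↔ u)) = 5 → 6 = 6
w → w = 3 → 3 = 6
v ↔ (w → w) = 4 ↔ 6 = 4
v ↔ v = 4 ↔ 4 = 6
(v ↔ v) → w = 6 → 3 = 3
(v ↔ (w → w)) ↔ ((v ↔ v) → w) = 4 ↔ 3 = 5
~((v ↔ (w → w)) ↔ ((v ↔ v) → w)) = ~5 = 1
((v ↔ ((u → v) → (w ↔ u))) → ((v ↔ w) → ((w ↔ w) ↔ u))) ↔ ~((v ↔ (w → w)) ↔ ((v ↔ v) → w)) = 6 ↔ 1 = 1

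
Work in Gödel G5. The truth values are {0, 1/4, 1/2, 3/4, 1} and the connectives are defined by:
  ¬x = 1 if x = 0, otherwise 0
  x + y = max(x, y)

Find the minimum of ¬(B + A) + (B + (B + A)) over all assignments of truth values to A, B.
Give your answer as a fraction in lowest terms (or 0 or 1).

Take A = 0, B = 1/4:
B + A = 1/4 + 0 = 1/4
¬(B + A) = ¬1/4 = 0
B + A = 1/4 + 0 = 1/4
B + (B + A) = 1/4 + 1/4 = 1/4
¬(B + A) + (B + (B + A)) = 0 + 1/4 = 1/4
No assignment yields a value below 1/4, so this is the minimum.

1/4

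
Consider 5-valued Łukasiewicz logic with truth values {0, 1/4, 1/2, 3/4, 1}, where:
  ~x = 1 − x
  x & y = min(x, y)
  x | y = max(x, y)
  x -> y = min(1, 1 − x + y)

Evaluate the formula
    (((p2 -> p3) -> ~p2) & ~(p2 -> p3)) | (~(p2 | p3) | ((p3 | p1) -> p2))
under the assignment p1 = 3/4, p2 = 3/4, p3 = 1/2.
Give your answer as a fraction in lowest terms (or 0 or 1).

p2 -> p3 = 3/4 -> 1/2 = 3/4
~p2 = ~3/4 = 1/4
(p2 -> p3) -> ~p2 = 3/4 -> 1/4 = 1/2
p2 -> p3 = 3/4 -> 1/2 = 3/4
~(p2 -> p3) = ~3/4 = 1/4
((p2 -> p3) -> ~p2) & ~(p2 -> p3) = 1/2 & 1/4 = 1/4
p2 | p3 = 3/4 | 1/2 = 3/4
~(p2 | p3) = ~3/4 = 1/4
p3 | p1 = 1/2 | 3/4 = 3/4
(p3 | p1) -> p2 = 3/4 -> 3/4 = 1
~(p2 | p3) | ((p3 | p1) -> p2) = 1/4 | 1 = 1
(((p2 -> p3) -> ~p2) & ~(p2 -> p3)) | (~(p2 | p3) | ((p3 | p1) -> p2)) = 1/4 | 1 = 1

1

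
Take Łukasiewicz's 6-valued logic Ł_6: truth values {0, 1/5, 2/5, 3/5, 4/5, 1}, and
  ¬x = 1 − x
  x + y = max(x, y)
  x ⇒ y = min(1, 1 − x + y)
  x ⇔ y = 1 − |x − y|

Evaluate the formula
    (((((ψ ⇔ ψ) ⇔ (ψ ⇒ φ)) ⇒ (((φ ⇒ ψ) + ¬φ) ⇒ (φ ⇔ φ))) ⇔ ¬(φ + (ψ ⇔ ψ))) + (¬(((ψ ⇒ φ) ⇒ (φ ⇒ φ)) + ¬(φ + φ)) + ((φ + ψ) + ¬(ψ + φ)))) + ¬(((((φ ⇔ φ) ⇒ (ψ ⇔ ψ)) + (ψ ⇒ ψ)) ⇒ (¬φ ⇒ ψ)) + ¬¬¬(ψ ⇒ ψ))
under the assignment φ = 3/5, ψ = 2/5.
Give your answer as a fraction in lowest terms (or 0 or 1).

ψ ⇔ ψ = 2/5 ⇔ 2/5 = 1
ψ ⇒ φ = 2/5 ⇒ 3/5 = 1
(ψ ⇔ ψ) ⇔ (ψ ⇒ φ) = 1 ⇔ 1 = 1
φ ⇒ ψ = 3/5 ⇒ 2/5 = 4/5
¬φ = ¬3/5 = 2/5
(φ ⇒ ψ) + ¬φ = 4/5 + 2/5 = 4/5
φ ⇔ φ = 3/5 ⇔ 3/5 = 1
((φ ⇒ ψ) + ¬φ) ⇒ (φ ⇔ φ) = 4/5 ⇒ 1 = 1
((ψ ⇔ ψ) ⇔ (ψ ⇒ φ)) ⇒ (((φ ⇒ ψ) + ¬φ) ⇒ (φ ⇔ φ)) = 1 ⇒ 1 = 1
ψ ⇔ ψ = 2/5 ⇔ 2/5 = 1
φ + (ψ ⇔ ψ) = 3/5 + 1 = 1
¬(φ + (ψ ⇔ ψ)) = ¬1 = 0
(((ψ ⇔ ψ) ⇔ (ψ ⇒ φ)) ⇒ (((φ ⇒ ψ) + ¬φ) ⇒ (φ ⇔ φ))) ⇔ ¬(φ + (ψ ⇔ ψ)) = 1 ⇔ 0 = 0
ψ ⇒ φ = 2/5 ⇒ 3/5 = 1
φ ⇒ φ = 3/5 ⇒ 3/5 = 1
(ψ ⇒ φ) ⇒ (φ ⇒ φ) = 1 ⇒ 1 = 1
φ + φ = 3/5 + 3/5 = 3/5
¬(φ + φ) = ¬3/5 = 2/5
((ψ ⇒ φ) ⇒ (φ ⇒ φ)) + ¬(φ + φ) = 1 + 2/5 = 1
¬(((ψ ⇒ φ) ⇒ (φ ⇒ φ)) + ¬(φ + φ)) = ¬1 = 0
φ + ψ = 3/5 + 2/5 = 3/5
ψ + φ = 2/5 + 3/5 = 3/5
¬(ψ + φ) = ¬3/5 = 2/5
(φ + ψ) + ¬(ψ + φ) = 3/5 + 2/5 = 3/5
¬(((ψ ⇒ φ) ⇒ (φ ⇒ φ)) + ¬(φ + φ)) + ((φ + ψ) + ¬(ψ + φ)) = 0 + 3/5 = 3/5
((((ψ ⇔ ψ) ⇔ (ψ ⇒ φ)) ⇒ (((φ ⇒ ψ) + ¬φ) ⇒ (φ ⇔ φ))) ⇔ ¬(φ + (ψ ⇔ ψ))) + (¬(((ψ ⇒ φ) ⇒ (φ ⇒ φ)) + ¬(φ + φ)) + ((φ + ψ) + ¬(ψ + φ))) = 0 + 3/5 = 3/5
φ ⇔ φ = 3/5 ⇔ 3/5 = 1
ψ ⇔ ψ = 2/5 ⇔ 2/5 = 1
(φ ⇔ φ) ⇒ (ψ ⇔ ψ) = 1 ⇒ 1 = 1
ψ ⇒ ψ = 2/5 ⇒ 2/5 = 1
((φ ⇔ φ) ⇒ (ψ ⇔ ψ)) + (ψ ⇒ ψ) = 1 + 1 = 1
¬φ = ¬3/5 = 2/5
¬φ ⇒ ψ = 2/5 ⇒ 2/5 = 1
(((φ ⇔ φ) ⇒ (ψ ⇔ ψ)) + (ψ ⇒ ψ)) ⇒ (¬φ ⇒ ψ) = 1 ⇒ 1 = 1
ψ ⇒ ψ = 2/5 ⇒ 2/5 = 1
¬(ψ ⇒ ψ) = ¬1 = 0
¬¬(ψ ⇒ ψ) = ¬0 = 1
¬¬¬(ψ ⇒ ψ) = ¬1 = 0
((((φ ⇔ φ) ⇒ (ψ ⇔ ψ)) + (ψ ⇒ ψ)) ⇒ (¬φ ⇒ ψ)) + ¬¬¬(ψ ⇒ ψ) = 1 + 0 = 1
¬(((((φ ⇔ φ) ⇒ (ψ ⇔ ψ)) + (ψ ⇒ ψ)) ⇒ (¬φ ⇒ ψ)) + ¬¬¬(ψ ⇒ ψ)) = ¬1 = 0
(((((ψ ⇔ ψ) ⇔ (ψ ⇒ φ)) ⇒ (((φ ⇒ ψ) + ¬φ) ⇒ (φ ⇔ φ))) ⇔ ¬(φ + (ψ ⇔ ψ))) + (¬(((ψ ⇒ φ) ⇒ (φ ⇒ φ)) + ¬(φ + φ)) + ((φ + ψ) + ¬(ψ + φ)))) + ¬(((((φ ⇔ φ) ⇒ (ψ ⇔ ψ)) + (ψ ⇒ ψ)) ⇒ (¬φ ⇒ ψ)) + ¬¬¬(ψ ⇒ ψ)) = 3/5 + 0 = 3/5

3/5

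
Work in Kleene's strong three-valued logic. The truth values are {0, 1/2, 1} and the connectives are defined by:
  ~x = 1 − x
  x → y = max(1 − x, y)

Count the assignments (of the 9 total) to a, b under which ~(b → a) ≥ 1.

1

a = 0, b = 0 ↦ 0  <
a = 0, b = 1/2 ↦ 1/2  <
a = 0, b = 1 ↦ 1  ≥
a = 1/2, b = 0 ↦ 0  <
a = 1/2, b = 1/2 ↦ 1/2  <
a = 1/2, b = 1 ↦ 1/2  <
a = 1, b = 0 ↦ 0  <
a = 1, b = 1/2 ↦ 0  <
a = 1, b = 1 ↦ 0  <
So 1 of the 9 assignments meets the threshold.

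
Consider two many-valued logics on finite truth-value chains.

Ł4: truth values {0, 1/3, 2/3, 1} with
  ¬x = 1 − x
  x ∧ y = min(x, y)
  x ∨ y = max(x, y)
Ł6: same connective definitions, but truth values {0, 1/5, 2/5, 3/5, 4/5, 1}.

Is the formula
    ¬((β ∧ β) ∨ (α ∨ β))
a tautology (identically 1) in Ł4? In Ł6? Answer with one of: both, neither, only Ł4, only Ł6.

neither

In Ł4: at α = 0, β = 1/3 the value is 2/3 — not a tautology.
In Ł6: at α = 0, β = 1/5 the value is 4/5 — not a tautology.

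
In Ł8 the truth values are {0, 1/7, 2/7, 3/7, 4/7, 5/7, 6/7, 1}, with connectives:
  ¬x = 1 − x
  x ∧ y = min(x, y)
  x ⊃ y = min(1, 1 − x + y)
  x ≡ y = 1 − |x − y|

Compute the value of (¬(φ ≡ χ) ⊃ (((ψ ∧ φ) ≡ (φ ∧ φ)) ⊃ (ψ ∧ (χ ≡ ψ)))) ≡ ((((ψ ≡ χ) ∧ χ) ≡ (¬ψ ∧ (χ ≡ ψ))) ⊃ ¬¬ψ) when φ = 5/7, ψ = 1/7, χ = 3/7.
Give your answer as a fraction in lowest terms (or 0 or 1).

3/7

φ ≡ χ = 5/7 ≡ 3/7 = 5/7
¬(φ ≡ χ) = ¬5/7 = 2/7
ψ ∧ φ = 1/7 ∧ 5/7 = 1/7
φ ∧ φ = 5/7 ∧ 5/7 = 5/7
(ψ ∧ φ) ≡ (φ ∧ φ) = 1/7 ≡ 5/7 = 3/7
χ ≡ ψ = 3/7 ≡ 1/7 = 5/7
ψ ∧ (χ ≡ ψ) = 1/7 ∧ 5/7 = 1/7
((ψ ∧ φ) ≡ (φ ∧ φ)) ⊃ (ψ ∧ (χ ≡ ψ)) = 3/7 ⊃ 1/7 = 5/7
¬(φ ≡ χ) ⊃ (((ψ ∧ φ) ≡ (φ ∧ φ)) ⊃ (ψ ∧ (χ ≡ ψ))) = 2/7 ⊃ 5/7 = 1
ψ ≡ χ = 1/7 ≡ 3/7 = 5/7
(ψ ≡ χ) ∧ χ = 5/7 ∧ 3/7 = 3/7
¬ψ = ¬1/7 = 6/7
χ ≡ ψ = 3/7 ≡ 1/7 = 5/7
¬ψ ∧ (χ ≡ ψ) = 6/7 ∧ 5/7 = 5/7
((ψ ≡ χ) ∧ χ) ≡ (¬ψ ∧ (χ ≡ ψ)) = 3/7 ≡ 5/7 = 5/7
¬ψ = ¬1/7 = 6/7
¬¬ψ = ¬6/7 = 1/7
(((ψ ≡ χ) ∧ χ) ≡ (¬ψ ∧ (χ ≡ ψ))) ⊃ ¬¬ψ = 5/7 ⊃ 1/7 = 3/7
(¬(φ ≡ χ) ⊃ (((ψ ∧ φ) ≡ (φ ∧ φ)) ⊃ (ψ ∧ (χ ≡ ψ)))) ≡ ((((ψ ≡ χ) ∧ χ) ≡ (¬ψ ∧ (χ ≡ ψ))) ⊃ ¬¬ψ) = 1 ≡ 3/7 = 3/7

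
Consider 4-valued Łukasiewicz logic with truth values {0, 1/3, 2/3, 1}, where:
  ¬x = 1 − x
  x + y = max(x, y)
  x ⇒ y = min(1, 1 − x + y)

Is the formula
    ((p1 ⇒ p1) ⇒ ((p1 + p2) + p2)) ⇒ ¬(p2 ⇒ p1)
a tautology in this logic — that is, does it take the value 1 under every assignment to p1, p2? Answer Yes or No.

Counterexample: take p1 = 1/3, p2 = 0.
p1 ⇒ p1 = 1/3 ⇒ 1/3 = 1
p1 + p2 = 1/3 + 0 = 1/3
(p1 + p2) + p2 = 1/3 + 0 = 1/3
(p1 ⇒ p1) ⇒ ((p1 + p2) + p2) = 1 ⇒ 1/3 = 1/3
p2 ⇒ p1 = 0 ⇒ 1/3 = 1
¬(p2 ⇒ p1) = ¬1 = 0
((p1 ⇒ p1) ⇒ ((p1 + p2) + p2)) ⇒ ¬(p2 ⇒ p1) = 1/3 ⇒ 0 = 2/3
This gives 2/3 ≠ 1.

No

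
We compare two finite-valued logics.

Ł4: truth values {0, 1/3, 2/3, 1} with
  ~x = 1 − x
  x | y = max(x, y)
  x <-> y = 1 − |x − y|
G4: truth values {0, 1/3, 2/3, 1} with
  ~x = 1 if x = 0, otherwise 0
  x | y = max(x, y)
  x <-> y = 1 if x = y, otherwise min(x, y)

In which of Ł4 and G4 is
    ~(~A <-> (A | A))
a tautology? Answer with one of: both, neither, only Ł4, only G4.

In Ł4: at A = 1/3 the value is 1/3 — not a tautology.
In G4: every assignment gives 1 — tautology.

only G4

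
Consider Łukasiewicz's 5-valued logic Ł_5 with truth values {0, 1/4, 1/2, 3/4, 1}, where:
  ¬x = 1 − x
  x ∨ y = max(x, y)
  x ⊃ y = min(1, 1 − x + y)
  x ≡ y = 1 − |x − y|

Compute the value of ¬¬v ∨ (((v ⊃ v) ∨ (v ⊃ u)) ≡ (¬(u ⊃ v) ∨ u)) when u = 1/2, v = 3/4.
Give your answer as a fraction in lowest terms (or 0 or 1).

¬v = ¬3/4 = 1/4
¬¬v = ¬1/4 = 3/4
v ⊃ v = 3/4 ⊃ 3/4 = 1
v ⊃ u = 3/4 ⊃ 1/2 = 3/4
(v ⊃ v) ∨ (v ⊃ u) = 1 ∨ 3/4 = 1
u ⊃ v = 1/2 ⊃ 3/4 = 1
¬(u ⊃ v) = ¬1 = 0
¬(u ⊃ v) ∨ u = 0 ∨ 1/2 = 1/2
((v ⊃ v) ∨ (v ⊃ u)) ≡ (¬(u ⊃ v) ∨ u) = 1 ≡ 1/2 = 1/2
¬¬v ∨ (((v ⊃ v) ∨ (v ⊃ u)) ≡ (¬(u ⊃ v) ∨ u)) = 3/4 ∨ 1/2 = 3/4

3/4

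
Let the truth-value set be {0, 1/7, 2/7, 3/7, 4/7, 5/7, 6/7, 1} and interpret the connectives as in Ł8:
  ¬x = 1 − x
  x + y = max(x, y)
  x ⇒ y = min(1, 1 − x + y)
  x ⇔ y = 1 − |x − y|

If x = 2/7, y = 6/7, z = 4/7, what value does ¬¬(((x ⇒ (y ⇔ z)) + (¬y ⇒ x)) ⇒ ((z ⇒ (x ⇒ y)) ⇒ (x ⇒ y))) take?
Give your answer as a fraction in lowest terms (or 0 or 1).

1

y ⇔ z = 6/7 ⇔ 4/7 = 5/7
x ⇒ (y ⇔ z) = 2/7 ⇒ 5/7 = 1
¬y = ¬6/7 = 1/7
¬y ⇒ x = 1/7 ⇒ 2/7 = 1
(x ⇒ (y ⇔ z)) + (¬y ⇒ x) = 1 + 1 = 1
x ⇒ y = 2/7 ⇒ 6/7 = 1
z ⇒ (x ⇒ y) = 4/7 ⇒ 1 = 1
x ⇒ y = 2/7 ⇒ 6/7 = 1
(z ⇒ (x ⇒ y)) ⇒ (x ⇒ y) = 1 ⇒ 1 = 1
((x ⇒ (y ⇔ z)) + (¬y ⇒ x)) ⇒ ((z ⇒ (x ⇒ y)) ⇒ (x ⇒ y)) = 1 ⇒ 1 = 1
¬(((x ⇒ (y ⇔ z)) + (¬y ⇒ x)) ⇒ ((z ⇒ (x ⇒ y)) ⇒ (x ⇒ y))) = ¬1 = 0
¬¬(((x ⇒ (y ⇔ z)) + (¬y ⇒ x)) ⇒ ((z ⇒ (x ⇒ y)) ⇒ (x ⇒ y))) = ¬0 = 1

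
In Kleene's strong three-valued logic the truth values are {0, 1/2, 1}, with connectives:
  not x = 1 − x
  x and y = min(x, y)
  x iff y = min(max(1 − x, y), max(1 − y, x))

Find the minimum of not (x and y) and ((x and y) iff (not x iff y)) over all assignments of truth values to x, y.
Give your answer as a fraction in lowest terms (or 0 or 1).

Take x = 0, y = 1:
x and y = 0 and 1 = 0
not (x and y) = not 0 = 1
x and y = 0 and 1 = 0
not x = not 0 = 1
not x iff y = 1 iff 1 = 1
(x and y) iff (not x iff y) = 0 iff 1 = 0
not (x and y) and ((x and y) iff (not x iff y)) = 1 and 0 = 0
No assignment yields a value below 0, so this is the minimum.

0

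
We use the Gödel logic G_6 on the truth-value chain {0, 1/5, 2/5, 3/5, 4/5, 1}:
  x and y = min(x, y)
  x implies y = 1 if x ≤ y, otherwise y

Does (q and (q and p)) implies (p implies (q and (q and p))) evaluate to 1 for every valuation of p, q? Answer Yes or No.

At p = 1/5, q = 0, for instance:
q and p = 0 and 1/5 = 0
q and (q and p) = 0 and 0 = 0
p implies (q and (q and p)) = 1/5 implies 0 = 0
(q and (q and p)) implies (p implies (q and (q and p))) = 0 implies 0 = 1
and checking the remaining 35 assignments likewise gives ≥ 1 in every case.

Yes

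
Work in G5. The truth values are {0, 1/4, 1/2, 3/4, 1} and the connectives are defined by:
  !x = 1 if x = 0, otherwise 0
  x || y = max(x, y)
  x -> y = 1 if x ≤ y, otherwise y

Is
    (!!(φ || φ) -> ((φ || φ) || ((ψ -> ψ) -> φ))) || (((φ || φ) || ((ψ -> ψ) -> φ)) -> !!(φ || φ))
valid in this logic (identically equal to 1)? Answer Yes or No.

At φ = 1/4, ψ = 1, for instance:
φ || φ = 1/4 || 1/4 = 1/4
!(φ || φ) = !1/4 = 0
!!(φ || φ) = !0 = 1
φ || φ = 1/4 || 1/4 = 1/4
ψ -> ψ = 1 -> 1 = 1
(ψ -> ψ) -> φ = 1 -> 1/4 = 1/4
(φ || φ) || ((ψ -> ψ) -> φ) = 1/4 || 1/4 = 1/4
!!(φ || φ) -> ((φ || φ) || ((ψ -> ψ) -> φ)) = 1 -> 1/4 = 1/4
((φ || φ) || ((ψ -> ψ) -> φ)) -> !!(φ || φ) = 1/4 -> 1 = 1
(!!(φ || φ) -> ((φ || φ) || ((ψ -> ψ) -> φ))) || (((φ || φ) || ((ψ -> ψ) -> φ)) -> !!(φ || φ)) = 1/4 || 1 = 1
and checking the remaining 24 assignments likewise gives ≥ 1 in every case.

Yes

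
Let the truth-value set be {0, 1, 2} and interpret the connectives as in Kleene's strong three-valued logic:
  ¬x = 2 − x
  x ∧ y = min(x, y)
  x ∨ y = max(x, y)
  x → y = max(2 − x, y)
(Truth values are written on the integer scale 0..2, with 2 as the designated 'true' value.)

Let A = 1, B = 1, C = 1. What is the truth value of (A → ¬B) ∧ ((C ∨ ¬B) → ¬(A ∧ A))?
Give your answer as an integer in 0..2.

1

¬B = ¬1 = 1
A → ¬B = 1 → 1 = 1
¬B = ¬1 = 1
C ∨ ¬B = 1 ∨ 1 = 1
A ∧ A = 1 ∧ 1 = 1
¬(A ∧ A) = ¬1 = 1
(C ∨ ¬B) → ¬(A ∧ A) = 1 → 1 = 1
(A → ¬B) ∧ ((C ∨ ¬B) → ¬(A ∧ A)) = 1 ∧ 1 = 1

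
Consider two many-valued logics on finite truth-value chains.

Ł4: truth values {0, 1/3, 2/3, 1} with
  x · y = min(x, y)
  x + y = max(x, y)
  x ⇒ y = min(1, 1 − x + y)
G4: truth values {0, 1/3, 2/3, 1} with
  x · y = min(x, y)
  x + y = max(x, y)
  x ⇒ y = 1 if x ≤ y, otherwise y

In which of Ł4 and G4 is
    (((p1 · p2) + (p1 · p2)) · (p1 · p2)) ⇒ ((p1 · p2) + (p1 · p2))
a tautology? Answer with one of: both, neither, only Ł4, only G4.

both

In Ł4: every assignment gives 1 — tautology.
In G4: every assignment gives 1 — tautology.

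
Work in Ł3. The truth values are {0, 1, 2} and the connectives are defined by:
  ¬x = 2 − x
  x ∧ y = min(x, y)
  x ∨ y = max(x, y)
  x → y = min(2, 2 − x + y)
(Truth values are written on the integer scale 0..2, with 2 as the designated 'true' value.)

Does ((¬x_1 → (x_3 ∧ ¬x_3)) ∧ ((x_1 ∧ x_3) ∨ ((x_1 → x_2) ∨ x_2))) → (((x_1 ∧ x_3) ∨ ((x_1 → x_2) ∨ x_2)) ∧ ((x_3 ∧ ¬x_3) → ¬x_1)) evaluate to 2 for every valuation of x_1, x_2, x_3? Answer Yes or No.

No

Counterexample: take x_1 = 2, x_2 = 2, x_3 = 1.
¬x_1 = ¬2 = 0
¬x_3 = ¬1 = 1
x_3 ∧ ¬x_3 = 1 ∧ 1 = 1
¬x_1 → (x_3 ∧ ¬x_3) = 0 → 1 = 2
x_1 ∧ x_3 = 2 ∧ 1 = 1
x_1 → x_2 = 2 → 2 = 2
(x_1 → x_2) ∨ x_2 = 2 ∨ 2 = 2
(x_1 ∧ x_3) ∨ ((x_1 → x_2) ∨ x_2) = 1 ∨ 2 = 2
(¬x_1 → (x_3 ∧ ¬x_3)) ∧ ((x_1 ∧ x_3) ∨ ((x_1 → x_2) ∨ x_2)) = 2 ∧ 2 = 2
x_1 ∧ x_3 = 2 ∧ 1 = 1
x_1 → x_2 = 2 → 2 = 2
(x_1 → x_2) ∨ x_2 = 2 ∨ 2 = 2
(x_1 ∧ x_3) ∨ ((x_1 → x_2) ∨ x_2) = 1 ∨ 2 = 2
¬x_3 = ¬1 = 1
x_3 ∧ ¬x_3 = 1 ∧ 1 = 1
¬x_1 = ¬2 = 0
(x_3 ∧ ¬x_3) → ¬x_1 = 1 → 0 = 1
((x_1 ∧ x_3) ∨ ((x_1 → x_2) ∨ x_2)) ∧ ((x_3 ∧ ¬x_3) → ¬x_1) = 2 ∧ 1 = 1
((¬x_1 → (x_3 ∧ ¬x_3)) ∧ ((x_1 ∧ x_3) ∨ ((x_1 → x_2) ∨ x_2))) → (((x_1 ∧ x_3) ∨ ((x_1 → x_2) ∨ x_2)) ∧ ((x_3 ∧ ¬x_3) → ¬x_1)) = 2 → 1 = 1
This gives 1 ≠ 2.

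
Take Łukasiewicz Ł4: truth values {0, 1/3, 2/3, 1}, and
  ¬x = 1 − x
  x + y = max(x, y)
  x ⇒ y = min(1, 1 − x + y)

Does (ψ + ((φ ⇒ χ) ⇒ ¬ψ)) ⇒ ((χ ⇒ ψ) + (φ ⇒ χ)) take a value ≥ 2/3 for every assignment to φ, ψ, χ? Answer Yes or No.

At φ = 2/3, ψ = 2/3, χ = 2/3, for instance:
φ ⇒ χ = 2/3 ⇒ 2/3 = 1
¬ψ = ¬2/3 = 1/3
(φ ⇒ χ) ⇒ ¬ψ = 1 ⇒ 1/3 = 1/3
ψ + ((φ ⇒ χ) ⇒ ¬ψ) = 2/3 + 1/3 = 2/3
χ ⇒ ψ = 2/3 ⇒ 2/3 = 1
φ ⇒ χ = 2/3 ⇒ 2/3 = 1
(χ ⇒ ψ) + (φ ⇒ χ) = 1 + 1 = 1
(ψ + ((φ ⇒ χ) ⇒ ¬ψ)) ⇒ ((χ ⇒ ψ) + (φ ⇒ χ)) = 2/3 ⇒ 1 = 1
and checking the remaining 63 assignments likewise gives ≥ 2/3 in every case.

Yes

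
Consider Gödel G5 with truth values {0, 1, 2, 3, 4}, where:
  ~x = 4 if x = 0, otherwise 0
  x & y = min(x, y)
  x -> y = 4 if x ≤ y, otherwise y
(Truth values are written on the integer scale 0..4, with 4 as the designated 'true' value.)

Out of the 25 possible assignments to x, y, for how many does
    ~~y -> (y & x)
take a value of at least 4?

value 4: 6 assignments (counts)
value 3: 3 assignments
value 2: 5 assignments
value 1: 7 assignments
value 0: 4 assignments
So 6 of the 25 assignments meet the threshold.

6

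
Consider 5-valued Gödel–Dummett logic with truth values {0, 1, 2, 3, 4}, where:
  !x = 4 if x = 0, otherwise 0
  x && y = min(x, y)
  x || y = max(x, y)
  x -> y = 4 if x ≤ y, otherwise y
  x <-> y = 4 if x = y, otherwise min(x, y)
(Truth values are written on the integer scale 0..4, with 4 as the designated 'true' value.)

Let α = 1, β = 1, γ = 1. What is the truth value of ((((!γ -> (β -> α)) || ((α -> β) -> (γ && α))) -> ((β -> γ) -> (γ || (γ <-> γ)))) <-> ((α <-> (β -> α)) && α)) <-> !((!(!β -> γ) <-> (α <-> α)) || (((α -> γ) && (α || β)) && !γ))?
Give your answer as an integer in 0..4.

1

!γ = !1 = 0
β -> α = 1 -> 1 = 4
!γ -> (β -> α) = 0 -> 4 = 4
α -> β = 1 -> 1 = 4
γ && α = 1 && 1 = 1
(α -> β) -> (γ && α) = 4 -> 1 = 1
(!γ -> (β -> α)) || ((α -> β) -> (γ && α)) = 4 || 1 = 4
β -> γ = 1 -> 1 = 4
γ <-> γ = 1 <-> 1 = 4
γ || (γ <-> γ) = 1 || 4 = 4
(β -> γ) -> (γ || (γ <-> γ)) = 4 -> 4 = 4
((!γ -> (β -> α)) || ((α -> β) -> (γ && α))) -> ((β -> γ) -> (γ || (γ <-> γ))) = 4 -> 4 = 4
β -> α = 1 -> 1 = 4
α <-> (β -> α) = 1 <-> 4 = 1
(α <-> (β -> α)) && α = 1 && 1 = 1
(((!γ -> (β -> α)) || ((α -> β) -> (γ && α))) -> ((β -> γ) -> (γ || (γ <-> γ)))) <-> ((α <-> (β -> α)) && α) = 4 <-> 1 = 1
!β = !1 = 0
!β -> γ = 0 -> 1 = 4
!(!β -> γ) = !4 = 0
α <-> α = 1 <-> 1 = 4
!(!β -> γ) <-> (α <-> α) = 0 <-> 4 = 0
α -> γ = 1 -> 1 = 4
α || β = 1 || 1 = 1
(α -> γ) && (α || β) = 4 && 1 = 1
!γ = !1 = 0
((α -> γ) && (α || β)) && !γ = 1 && 0 = 0
(!(!β -> γ) <-> (α <-> α)) || (((α -> γ) && (α || β)) && !γ) = 0 || 0 = 0
!((!(!β -> γ) <-> (α <-> α)) || (((α -> γ) && (α || β)) && !γ)) = !0 = 4
((((!γ -> (β -> α)) || ((α -> β) -> (γ && α))) -> ((β -> γ) -> (γ || (γ <-> γ)))) <-> ((α <-> (β -> α)) && α)) <-> !((!(!β -> γ) <-> (α <-> α)) || (((α -> γ) && (α || β)) && !γ)) = 1 <-> 4 = 1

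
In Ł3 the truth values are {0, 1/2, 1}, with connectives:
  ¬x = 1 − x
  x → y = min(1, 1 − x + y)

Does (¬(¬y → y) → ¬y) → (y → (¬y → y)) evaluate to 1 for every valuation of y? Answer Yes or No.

y = 0 ↦ 1
y = 1/2 ↦ 1
y = 1 ↦ 1
Every assignment gives a value ≥ 1.

Yes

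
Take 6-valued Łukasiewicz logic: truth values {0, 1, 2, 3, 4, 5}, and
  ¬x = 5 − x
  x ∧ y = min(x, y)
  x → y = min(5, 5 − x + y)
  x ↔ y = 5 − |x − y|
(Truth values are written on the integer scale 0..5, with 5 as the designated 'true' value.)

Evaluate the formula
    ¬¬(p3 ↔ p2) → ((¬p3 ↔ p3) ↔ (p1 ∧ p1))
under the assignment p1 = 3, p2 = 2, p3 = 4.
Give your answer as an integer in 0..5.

5

p3 ↔ p2 = 4 ↔ 2 = 3
¬(p3 ↔ p2) = ¬3 = 2
¬¬(p3 ↔ p2) = ¬2 = 3
¬p3 = ¬4 = 1
¬p3 ↔ p3 = 1 ↔ 4 = 2
p1 ∧ p1 = 3 ∧ 3 = 3
(¬p3 ↔ p3) ↔ (p1 ∧ p1) = 2 ↔ 3 = 4
¬¬(p3 ↔ p2) → ((¬p3 ↔ p3) ↔ (p1 ∧ p1)) = 3 → 4 = 5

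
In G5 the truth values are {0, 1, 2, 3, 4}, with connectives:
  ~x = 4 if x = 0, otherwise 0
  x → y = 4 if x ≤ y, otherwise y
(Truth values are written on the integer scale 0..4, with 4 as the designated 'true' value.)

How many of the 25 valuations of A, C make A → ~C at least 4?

9

value 4: 9 assignments (counts)
value 0: 16 assignments
So 9 of the 25 assignments meet the threshold.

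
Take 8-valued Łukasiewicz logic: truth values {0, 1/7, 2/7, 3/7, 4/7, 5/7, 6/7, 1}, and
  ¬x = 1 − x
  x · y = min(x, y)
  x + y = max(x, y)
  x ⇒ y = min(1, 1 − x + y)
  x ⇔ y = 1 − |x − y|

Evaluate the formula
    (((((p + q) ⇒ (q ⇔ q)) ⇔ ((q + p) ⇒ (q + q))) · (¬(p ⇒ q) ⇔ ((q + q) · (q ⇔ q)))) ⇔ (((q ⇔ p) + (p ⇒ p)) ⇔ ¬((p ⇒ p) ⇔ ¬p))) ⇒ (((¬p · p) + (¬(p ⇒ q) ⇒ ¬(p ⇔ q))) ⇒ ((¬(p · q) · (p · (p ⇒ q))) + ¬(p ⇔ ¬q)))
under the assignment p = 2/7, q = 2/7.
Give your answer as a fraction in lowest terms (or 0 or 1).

p + q = 2/7 + 2/7 = 2/7
q ⇔ q = 2/7 ⇔ 2/7 = 1
(p + q) ⇒ (q ⇔ q) = 2/7 ⇒ 1 = 1
q + p = 2/7 + 2/7 = 2/7
q + q = 2/7 + 2/7 = 2/7
(q + p) ⇒ (q + q) = 2/7 ⇒ 2/7 = 1
((p + q) ⇒ (q ⇔ q)) ⇔ ((q + p) ⇒ (q + q)) = 1 ⇔ 1 = 1
p ⇒ q = 2/7 ⇒ 2/7 = 1
¬(p ⇒ q) = ¬1 = 0
q + q = 2/7 + 2/7 = 2/7
q ⇔ q = 2/7 ⇔ 2/7 = 1
(q + q) · (q ⇔ q) = 2/7 · 1 = 2/7
¬(p ⇒ q) ⇔ ((q + q) · (q ⇔ q)) = 0 ⇔ 2/7 = 5/7
(((p + q) ⇒ (q ⇔ q)) ⇔ ((q + p) ⇒ (q + q))) · (¬(p ⇒ q) ⇔ ((q + q) · (q ⇔ q))) = 1 · 5/7 = 5/7
q ⇔ p = 2/7 ⇔ 2/7 = 1
p ⇒ p = 2/7 ⇒ 2/7 = 1
(q ⇔ p) + (p ⇒ p) = 1 + 1 = 1
p ⇒ p = 2/7 ⇒ 2/7 = 1
¬p = ¬2/7 = 5/7
(p ⇒ p) ⇔ ¬p = 1 ⇔ 5/7 = 5/7
¬((p ⇒ p) ⇔ ¬p) = ¬5/7 = 2/7
((q ⇔ p) + (p ⇒ p)) ⇔ ¬((p ⇒ p) ⇔ ¬p) = 1 ⇔ 2/7 = 2/7
((((p + q) ⇒ (q ⇔ q)) ⇔ ((q + p) ⇒ (q + q))) · (¬(p ⇒ q) ⇔ ((q + q) · (q ⇔ q)))) ⇔ (((q ⇔ p) + (p ⇒ p)) ⇔ ¬((p ⇒ p) ⇔ ¬p)) = 5/7 ⇔ 2/7 = 4/7
¬p = ¬2/7 = 5/7
¬p · p = 5/7 · 2/7 = 2/7
p ⇒ q = 2/7 ⇒ 2/7 = 1
¬(p ⇒ q) = ¬1 = 0
p ⇔ q = 2/7 ⇔ 2/7 = 1
¬(p ⇔ q) = ¬1 = 0
¬(p ⇒ q) ⇒ ¬(p ⇔ q) = 0 ⇒ 0 = 1
(¬p · p) + (¬(p ⇒ q) ⇒ ¬(p ⇔ q)) = 2/7 + 1 = 1
p · q = 2/7 · 2/7 = 2/7
¬(p · q) = ¬2/7 = 5/7
p ⇒ q = 2/7 ⇒ 2/7 = 1
p · (p ⇒ q) = 2/7 · 1 = 2/7
¬(p · q) · (p · (p ⇒ q)) = 5/7 · 2/7 = 2/7
¬q = ¬2/7 = 5/7
p ⇔ ¬q = 2/7 ⇔ 5/7 = 4/7
¬(p ⇔ ¬q) = ¬4/7 = 3/7
(¬(p · q) · (p · (p ⇒ q))) + ¬(p ⇔ ¬q) = 2/7 + 3/7 = 3/7
((¬p · p) + (¬(p ⇒ q) ⇒ ¬(p ⇔ q))) ⇒ ((¬(p · q) · (p · (p ⇒ q))) + ¬(p ⇔ ¬q)) = 1 ⇒ 3/7 = 3/7
(((((p + q) ⇒ (q ⇔ q)) ⇔ ((q + p) ⇒ (q + q))) · (¬(p ⇒ q) ⇔ ((q + q) · (q ⇔ q)))) ⇔ (((q ⇔ p) + (p ⇒ p)) ⇔ ¬((p ⇒ p) ⇔ ¬p))) ⇒ (((¬p · p) + (¬(p ⇒ q) ⇒ ¬(p ⇔ q))) ⇒ ((¬(p · q) · (p · (p ⇒ q))) + ¬(p ⇔ ¬q))) = 4/7 ⇒ 3/7 = 6/7

6/7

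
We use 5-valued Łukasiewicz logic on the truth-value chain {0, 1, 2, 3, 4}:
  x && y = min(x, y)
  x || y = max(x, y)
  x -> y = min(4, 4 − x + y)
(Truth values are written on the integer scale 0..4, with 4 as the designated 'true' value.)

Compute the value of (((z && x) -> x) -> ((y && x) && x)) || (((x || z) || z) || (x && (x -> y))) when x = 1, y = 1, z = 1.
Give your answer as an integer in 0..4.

z && x = 1 && 1 = 1
(z && x) -> x = 1 -> 1 = 4
y && x = 1 && 1 = 1
(y && x) && x = 1 && 1 = 1
((z && x) -> x) -> ((y && x) && x) = 4 -> 1 = 1
x || z = 1 || 1 = 1
(x || z) || z = 1 || 1 = 1
x -> y = 1 -> 1 = 4
x && (x -> y) = 1 && 4 = 1
((x || z) || z) || (x && (x -> y)) = 1 || 1 = 1
(((z && x) -> x) -> ((y && x) && x)) || (((x || z) || z) || (x && (x -> y))) = 1 || 1 = 1

1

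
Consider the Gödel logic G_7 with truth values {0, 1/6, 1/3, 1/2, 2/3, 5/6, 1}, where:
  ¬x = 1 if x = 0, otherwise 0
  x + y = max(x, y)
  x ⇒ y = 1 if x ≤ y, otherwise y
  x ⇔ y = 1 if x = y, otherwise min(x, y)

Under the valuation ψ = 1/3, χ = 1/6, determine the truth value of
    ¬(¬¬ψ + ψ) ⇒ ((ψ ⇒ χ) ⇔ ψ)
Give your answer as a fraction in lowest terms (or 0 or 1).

¬ψ = ¬1/3 = 0
¬¬ψ = ¬0 = 1
¬¬ψ + ψ = 1 + 1/3 = 1
¬(¬¬ψ + ψ) = ¬1 = 0
ψ ⇒ χ = 1/3 ⇒ 1/6 = 1/6
(ψ ⇒ χ) ⇔ ψ = 1/6 ⇔ 1/3 = 1/6
¬(¬¬ψ + ψ) ⇒ ((ψ ⇒ χ) ⇔ ψ) = 0 ⇒ 1/6 = 1

1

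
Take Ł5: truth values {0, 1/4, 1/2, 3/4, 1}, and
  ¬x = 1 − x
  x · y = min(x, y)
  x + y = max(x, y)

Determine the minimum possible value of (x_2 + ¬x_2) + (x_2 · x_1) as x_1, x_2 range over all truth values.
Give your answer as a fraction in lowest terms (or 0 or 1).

Take x_1 = 0, x_2 = 1/2:
¬x_2 = ¬1/2 = 1/2
x_2 + ¬x_2 = 1/2 + 1/2 = 1/2
x_2 · x_1 = 1/2 · 0 = 0
(x_2 + ¬x_2) + (x_2 · x_1) = 1/2 + 0 = 1/2
No assignment yields a value below 1/2, so this is the minimum.

1/2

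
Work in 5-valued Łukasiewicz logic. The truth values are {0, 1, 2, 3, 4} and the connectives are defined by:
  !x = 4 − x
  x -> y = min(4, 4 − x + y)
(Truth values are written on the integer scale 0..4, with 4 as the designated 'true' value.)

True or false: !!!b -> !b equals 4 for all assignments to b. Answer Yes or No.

b = 0 ↦ 4
b = 1 ↦ 4
b = 2 ↦ 4
b = 3 ↦ 4
b = 4 ↦ 4
Every assignment gives a value ≥ 4.

Yes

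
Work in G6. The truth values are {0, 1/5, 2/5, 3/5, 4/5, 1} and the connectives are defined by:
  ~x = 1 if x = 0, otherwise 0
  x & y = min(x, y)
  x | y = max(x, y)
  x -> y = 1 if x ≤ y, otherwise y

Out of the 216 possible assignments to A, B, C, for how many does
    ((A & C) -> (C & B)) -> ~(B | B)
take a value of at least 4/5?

value 1: 36 assignments (counts)
value 0: 180 assignments
So 36 of the 216 assignments meet the threshold.

36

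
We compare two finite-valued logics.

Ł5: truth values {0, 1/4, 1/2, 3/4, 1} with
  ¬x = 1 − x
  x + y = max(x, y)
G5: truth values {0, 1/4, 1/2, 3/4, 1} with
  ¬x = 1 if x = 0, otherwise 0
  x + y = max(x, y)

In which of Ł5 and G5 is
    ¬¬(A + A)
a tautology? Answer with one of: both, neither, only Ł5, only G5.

In Ł5: at A = 0 the value is 0 — not a tautology.
In G5: at A = 0 the value is 0 — not a tautology.

neither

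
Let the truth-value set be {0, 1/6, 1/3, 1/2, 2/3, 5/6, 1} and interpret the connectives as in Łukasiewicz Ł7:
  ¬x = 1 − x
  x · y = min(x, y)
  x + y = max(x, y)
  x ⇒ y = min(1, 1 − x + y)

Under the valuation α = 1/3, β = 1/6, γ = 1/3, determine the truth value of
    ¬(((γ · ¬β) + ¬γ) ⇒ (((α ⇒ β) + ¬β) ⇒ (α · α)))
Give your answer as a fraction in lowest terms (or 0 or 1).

1/6

¬β = ¬1/6 = 5/6
γ · ¬β = 1/3 · 5/6 = 1/3
¬γ = ¬1/3 = 2/3
(γ · ¬β) + ¬γ = 1/3 + 2/3 = 2/3
α ⇒ β = 1/3 ⇒ 1/6 = 5/6
¬β = ¬1/6 = 5/6
(α ⇒ β) + ¬β = 5/6 + 5/6 = 5/6
α · α = 1/3 · 1/3 = 1/3
((α ⇒ β) + ¬β) ⇒ (α · α) = 5/6 ⇒ 1/3 = 1/2
((γ · ¬β) + ¬γ) ⇒ (((α ⇒ β) + ¬β) ⇒ (α · α)) = 2/3 ⇒ 1/2 = 5/6
¬(((γ · ¬β) + ¬γ) ⇒ (((α ⇒ β) + ¬β) ⇒ (α · α))) = ¬5/6 = 1/6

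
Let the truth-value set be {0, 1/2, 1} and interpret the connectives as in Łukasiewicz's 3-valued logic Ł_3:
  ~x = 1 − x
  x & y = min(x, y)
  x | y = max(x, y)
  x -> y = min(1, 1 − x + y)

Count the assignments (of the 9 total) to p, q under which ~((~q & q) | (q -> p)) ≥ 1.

p = 0, q = 0 ↦ 0  <
p = 0, q = 1/2 ↦ 1/2  <
p = 0, q = 1 ↦ 1  ≥
p = 1/2, q = 0 ↦ 0  <
p = 1/2, q = 1/2 ↦ 0  <
p = 1/2, q = 1 ↦ 1/2  <
p = 1, q = 0 ↦ 0  <
p = 1, q = 1/2 ↦ 0  <
p = 1, q = 1 ↦ 0  <
So 1 of the 9 assignments meets the threshold.

1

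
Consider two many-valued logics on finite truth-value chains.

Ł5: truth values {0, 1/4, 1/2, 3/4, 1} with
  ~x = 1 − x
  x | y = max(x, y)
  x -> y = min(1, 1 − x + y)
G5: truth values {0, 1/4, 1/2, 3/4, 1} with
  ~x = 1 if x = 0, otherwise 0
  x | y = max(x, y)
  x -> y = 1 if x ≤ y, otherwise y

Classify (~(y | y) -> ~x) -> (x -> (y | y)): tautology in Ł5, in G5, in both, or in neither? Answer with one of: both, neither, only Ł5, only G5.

only Ł5

In Ł5: every assignment gives 1 — tautology.
In G5: at x = 1/2, y = 1/4 the value is 1/4 — not a tautology.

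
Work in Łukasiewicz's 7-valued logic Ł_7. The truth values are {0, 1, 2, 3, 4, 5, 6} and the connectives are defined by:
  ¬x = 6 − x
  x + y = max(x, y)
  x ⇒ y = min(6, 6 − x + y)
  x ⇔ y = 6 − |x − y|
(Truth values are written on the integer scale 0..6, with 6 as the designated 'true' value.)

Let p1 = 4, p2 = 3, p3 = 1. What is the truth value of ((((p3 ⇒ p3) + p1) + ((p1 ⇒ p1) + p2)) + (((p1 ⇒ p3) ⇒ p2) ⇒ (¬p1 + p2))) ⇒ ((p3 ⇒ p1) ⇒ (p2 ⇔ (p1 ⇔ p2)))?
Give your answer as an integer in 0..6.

p3 ⇒ p3 = 1 ⇒ 1 = 6
(p3 ⇒ p3) + p1 = 6 + 4 = 6
p1 ⇒ p1 = 4 ⇒ 4 = 6
(p1 ⇒ p1) + p2 = 6 + 3 = 6
((p3 ⇒ p3) + p1) + ((p1 ⇒ p1) + p2) = 6 + 6 = 6
p1 ⇒ p3 = 4 ⇒ 1 = 3
(p1 ⇒ p3) ⇒ p2 = 3 ⇒ 3 = 6
¬p1 = ¬4 = 2
¬p1 + p2 = 2 + 3 = 3
((p1 ⇒ p3) ⇒ p2) ⇒ (¬p1 + p2) = 6 ⇒ 3 = 3
(((p3 ⇒ p3) + p1) + ((p1 ⇒ p1) + p2)) + (((p1 ⇒ p3) ⇒ p2) ⇒ (¬p1 + p2)) = 6 + 3 = 6
p3 ⇒ p1 = 1 ⇒ 4 = 6
p1 ⇔ p2 = 4 ⇔ 3 = 5
p2 ⇔ (p1 ⇔ p2) = 3 ⇔ 5 = 4
(p3 ⇒ p1) ⇒ (p2 ⇔ (p1 ⇔ p2)) = 6 ⇒ 4 = 4
((((p3 ⇒ p3) + p1) + ((p1 ⇒ p1) + p2)) + (((p1 ⇒ p3) ⇒ p2) ⇒ (¬p1 + p2))) ⇒ ((p3 ⇒ p1) ⇒ (p2 ⇔ (p1 ⇔ p2))) = 6 ⇒ 4 = 4

4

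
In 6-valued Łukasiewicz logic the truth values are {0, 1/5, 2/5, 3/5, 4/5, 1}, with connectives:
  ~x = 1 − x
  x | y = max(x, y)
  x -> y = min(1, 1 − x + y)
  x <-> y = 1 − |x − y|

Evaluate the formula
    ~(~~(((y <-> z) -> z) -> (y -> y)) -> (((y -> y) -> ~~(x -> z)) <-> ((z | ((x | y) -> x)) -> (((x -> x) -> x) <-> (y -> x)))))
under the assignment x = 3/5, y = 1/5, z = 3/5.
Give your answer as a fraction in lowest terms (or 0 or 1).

y <-> z = 1/5 <-> 3/5 = 3/5
(y <-> z) -> z = 3/5 -> 3/5 = 1
y -> y = 1/5 -> 1/5 = 1
((y <-> z) -> z) -> (y -> y) = 1 -> 1 = 1
~(((y <-> z) -> z) -> (y -> y)) = ~1 = 0
~~(((y <-> z) -> z) -> (y -> y)) = ~0 = 1
y -> y = 1/5 -> 1/5 = 1
x -> z = 3/5 -> 3/5 = 1
~(x -> z) = ~1 = 0
~~(x -> z) = ~0 = 1
(y -> y) -> ~~(x -> z) = 1 -> 1 = 1
x | y = 3/5 | 1/5 = 3/5
(x | y) -> x = 3/5 -> 3/5 = 1
z | ((x | y) -> x) = 3/5 | 1 = 1
x -> x = 3/5 -> 3/5 = 1
(x -> x) -> x = 1 -> 3/5 = 3/5
y -> x = 1/5 -> 3/5 = 1
((x -> x) -> x) <-> (y -> x) = 3/5 <-> 1 = 3/5
(z | ((x | y) -> x)) -> (((x -> x) -> x) <-> (y -> x)) = 1 -> 3/5 = 3/5
((y -> y) -> ~~(x -> z)) <-> ((z | ((x | y) -> x)) -> (((x -> x) -> x) <-> (y -> x))) = 1 <-> 3/5 = 3/5
~~(((y <-> z) -> z) -> (y -> y)) -> (((y -> y) -> ~~(x -> z)) <-> ((z | ((x | y) -> x)) -> (((x -> x) -> x) <-> (y -> x)))) = 1 -> 3/5 = 3/5
~(~~(((y <-> z) -> z) -> (y -> y)) -> (((y -> y) -> ~~(x -> z)) <-> ((z | ((x | y) -> x)) -> (((x -> x) -> x) <-> (y -> x))))) = ~3/5 = 2/5

2/5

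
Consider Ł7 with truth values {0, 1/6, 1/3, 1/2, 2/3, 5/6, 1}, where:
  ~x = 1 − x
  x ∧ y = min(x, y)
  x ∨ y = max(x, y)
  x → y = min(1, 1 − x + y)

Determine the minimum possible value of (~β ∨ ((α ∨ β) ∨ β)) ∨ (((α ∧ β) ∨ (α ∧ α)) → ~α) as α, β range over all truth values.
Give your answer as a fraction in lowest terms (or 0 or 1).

2/3

Take α = 2/3, β = 1/3:
~β = ~1/3 = 2/3
α ∨ β = 2/3 ∨ 1/3 = 2/3
(α ∨ β) ∨ β = 2/3 ∨ 1/3 = 2/3
~β ∨ ((α ∨ β) ∨ β) = 2/3 ∨ 2/3 = 2/3
α ∧ β = 2/3 ∧ 1/3 = 1/3
α ∧ α = 2/3 ∧ 2/3 = 2/3
(α ∧ β) ∨ (α ∧ α) = 1/3 ∨ 2/3 = 2/3
~α = ~2/3 = 1/3
((α ∧ β) ∨ (α ∧ α)) → ~α = 2/3 → 1/3 = 2/3
(~β ∨ ((α ∨ β) ∨ β)) ∨ (((α ∧ β) ∨ (α ∧ α)) → ~α) = 2/3 ∨ 2/3 = 2/3
No assignment yields a value below 2/3, so this is the minimum.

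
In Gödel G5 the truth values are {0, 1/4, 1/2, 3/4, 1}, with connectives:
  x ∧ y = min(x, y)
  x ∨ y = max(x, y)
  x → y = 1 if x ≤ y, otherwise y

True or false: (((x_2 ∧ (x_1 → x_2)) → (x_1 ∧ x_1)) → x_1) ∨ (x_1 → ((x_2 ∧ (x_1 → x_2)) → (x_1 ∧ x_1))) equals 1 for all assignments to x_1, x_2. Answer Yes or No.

Yes

At x_1 = 1/4, x_2 = 1, for instance:
x_1 → x_2 = 1/4 → 1 = 1
x_2 ∧ (x_1 → x_2) = 1 ∧ 1 = 1
x_1 ∧ x_1 = 1/4 ∧ 1/4 = 1/4
(x_2 ∧ (x_1 → x_2)) → (x_1 ∧ x_1) = 1 → 1/4 = 1/4
((x_2 ∧ (x_1 → x_2)) → (x_1 ∧ x_1)) → x_1 = 1/4 → 1/4 = 1
x_1 → ((x_2 ∧ (x_1 → x_2)) → (x_1 ∧ x_1)) = 1/4 → 1/4 = 1
(((x_2 ∧ (x_1 → x_2)) → (x_1 ∧ x_1)) → x_1) ∨ (x_1 → ((x_2 ∧ (x_1 → x_2)) → (x_1 ∧ x_1))) = 1 ∨ 1 = 1
and checking the remaining 24 assignments likewise gives ≥ 1 in every case.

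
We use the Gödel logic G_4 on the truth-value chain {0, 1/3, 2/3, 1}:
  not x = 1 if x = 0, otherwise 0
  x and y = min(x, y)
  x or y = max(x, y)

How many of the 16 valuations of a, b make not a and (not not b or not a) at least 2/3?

a = 0, b = 0 ↦ 1  ≥
a = 0, b = 1/3 ↦ 1  ≥
a = 0, b = 2/3 ↦ 1  ≥
a = 0, b = 1 ↦ 1  ≥
a = 1/3, b = 0 ↦ 0  <
a = 1/3, b = 1/3 ↦ 0  <
a = 1/3, b = 2/3 ↦ 0  <
a = 1/3, b = 1 ↦ 0  <
a = 2/3, b = 0 ↦ 0  <
a = 2/3, b = 1/3 ↦ 0  <
a = 2/3, b = 2/3 ↦ 0  <
a = 2/3, b = 1 ↦ 0  <
a = 1, b = 0 ↦ 0  <
a = 1, b = 1/3 ↦ 0  <
a = 1, b = 2/3 ↦ 0  <
a = 1, b = 1 ↦ 0  <
So 4 of the 16 assignments meet the threshold.

4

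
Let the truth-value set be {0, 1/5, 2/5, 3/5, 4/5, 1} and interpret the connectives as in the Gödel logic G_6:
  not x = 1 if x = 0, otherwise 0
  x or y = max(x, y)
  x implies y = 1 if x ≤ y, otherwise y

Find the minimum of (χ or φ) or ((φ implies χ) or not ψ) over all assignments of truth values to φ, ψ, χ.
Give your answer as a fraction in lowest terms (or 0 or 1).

Take φ = 1/5, ψ = 1/5, χ = 0:
χ or φ = 0 or 1/5 = 1/5
φ implies χ = 1/5 implies 0 = 0
not ψ = not 1/5 = 0
(φ implies χ) or not ψ = 0 or 0 = 0
(χ or φ) or ((φ implies χ) or not ψ) = 1/5 or 0 = 1/5
No assignment yields a value below 1/5, so this is the minimum.

1/5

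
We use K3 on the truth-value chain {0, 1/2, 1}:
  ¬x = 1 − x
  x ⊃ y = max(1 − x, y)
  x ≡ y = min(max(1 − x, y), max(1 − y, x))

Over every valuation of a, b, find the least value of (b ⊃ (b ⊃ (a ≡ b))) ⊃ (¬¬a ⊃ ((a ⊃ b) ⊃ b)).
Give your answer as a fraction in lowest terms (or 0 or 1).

1/2

Take a = 1/2, b = 0:
a ≡ b = 1/2 ≡ 0 = 1/2
b ⊃ (a ≡ b) = 0 ⊃ 1/2 = 1
b ⊃ (b ⊃ (a ≡ b)) = 0 ⊃ 1 = 1
¬a = ¬1/2 = 1/2
¬¬a = ¬1/2 = 1/2
a ⊃ b = 1/2 ⊃ 0 = 1/2
(a ⊃ b) ⊃ b = 1/2 ⊃ 0 = 1/2
¬¬a ⊃ ((a ⊃ b) ⊃ b) = 1/2 ⊃ 1/2 = 1/2
(b ⊃ (b ⊃ (a ≡ b))) ⊃ (¬¬a ⊃ ((a ⊃ b) ⊃ b)) = 1 ⊃ 1/2 = 1/2
No assignment yields a value below 1/2, so this is the minimum.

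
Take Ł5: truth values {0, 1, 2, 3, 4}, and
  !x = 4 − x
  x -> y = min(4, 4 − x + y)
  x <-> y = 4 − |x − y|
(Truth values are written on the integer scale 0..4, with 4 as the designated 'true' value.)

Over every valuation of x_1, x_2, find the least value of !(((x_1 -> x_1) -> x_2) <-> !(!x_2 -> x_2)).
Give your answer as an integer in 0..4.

1

Take x_1 = 0, x_2 = 1:
x_1 -> x_1 = 0 -> 0 = 4
(x_1 -> x_1) -> x_2 = 4 -> 1 = 1
!x_2 = !1 = 3
!x_2 -> x_2 = 3 -> 1 = 2
!(!x_2 -> x_2) = !2 = 2
((x_1 -> x_1) -> x_2) <-> !(!x_2 -> x_2) = 1 <-> 2 = 3
!(((x_1 -> x_1) -> x_2) <-> !(!x_2 -> x_2)) = !3 = 1
No assignment yields a value below 1, so this is the minimum.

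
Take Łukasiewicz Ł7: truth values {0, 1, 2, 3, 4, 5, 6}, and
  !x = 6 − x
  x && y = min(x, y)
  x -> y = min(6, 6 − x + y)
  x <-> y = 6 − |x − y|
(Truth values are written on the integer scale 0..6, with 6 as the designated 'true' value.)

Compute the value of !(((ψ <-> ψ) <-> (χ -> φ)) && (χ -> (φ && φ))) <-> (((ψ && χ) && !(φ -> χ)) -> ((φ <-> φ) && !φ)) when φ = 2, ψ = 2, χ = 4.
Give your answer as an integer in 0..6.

2

ψ <-> ψ = 2 <-> 2 = 6
χ -> φ = 4 -> 2 = 4
(ψ <-> ψ) <-> (χ -> φ) = 6 <-> 4 = 4
φ && φ = 2 && 2 = 2
χ -> (φ && φ) = 4 -> 2 = 4
((ψ <-> ψ) <-> (χ -> φ)) && (χ -> (φ && φ)) = 4 && 4 = 4
!(((ψ <-> ψ) <-> (χ -> φ)) && (χ -> (φ && φ))) = !4 = 2
ψ && χ = 2 && 4 = 2
φ -> χ = 2 -> 4 = 6
!(φ -> χ) = !6 = 0
(ψ && χ) && !(φ -> χ) = 2 && 0 = 0
φ <-> φ = 2 <-> 2 = 6
!φ = !2 = 4
(φ <-> φ) && !φ = 6 && 4 = 4
((ψ && χ) && !(φ -> χ)) -> ((φ <-> φ) && !φ) = 0 -> 4 = 6
!(((ψ <-> ψ) <-> (χ -> φ)) && (χ -> (φ && φ))) <-> (((ψ && χ) && !(φ -> χ)) -> ((φ <-> φ) && !φ)) = 2 <-> 6 = 2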